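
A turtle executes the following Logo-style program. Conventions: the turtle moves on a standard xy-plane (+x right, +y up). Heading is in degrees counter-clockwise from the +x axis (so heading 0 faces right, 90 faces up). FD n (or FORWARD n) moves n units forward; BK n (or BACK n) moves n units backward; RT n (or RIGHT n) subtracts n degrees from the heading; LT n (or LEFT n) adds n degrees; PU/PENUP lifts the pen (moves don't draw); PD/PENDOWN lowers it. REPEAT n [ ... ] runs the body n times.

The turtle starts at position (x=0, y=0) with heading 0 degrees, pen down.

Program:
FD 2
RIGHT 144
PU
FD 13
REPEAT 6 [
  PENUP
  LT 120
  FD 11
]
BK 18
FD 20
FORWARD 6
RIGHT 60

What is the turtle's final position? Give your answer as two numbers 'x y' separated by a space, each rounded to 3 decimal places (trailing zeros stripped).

Executing turtle program step by step:
Start: pos=(0,0), heading=0, pen down
FD 2: (0,0) -> (2,0) [heading=0, draw]
RT 144: heading 0 -> 216
PU: pen up
FD 13: (2,0) -> (-8.517,-7.641) [heading=216, move]
REPEAT 6 [
  -- iteration 1/6 --
  PU: pen up
  LT 120: heading 216 -> 336
  FD 11: (-8.517,-7.641) -> (1.532,-12.115) [heading=336, move]
  -- iteration 2/6 --
  PU: pen up
  LT 120: heading 336 -> 96
  FD 11: (1.532,-12.115) -> (0.382,-1.176) [heading=96, move]
  -- iteration 3/6 --
  PU: pen up
  LT 120: heading 96 -> 216
  FD 11: (0.382,-1.176) -> (-8.517,-7.641) [heading=216, move]
  -- iteration 4/6 --
  PU: pen up
  LT 120: heading 216 -> 336
  FD 11: (-8.517,-7.641) -> (1.532,-12.115) [heading=336, move]
  -- iteration 5/6 --
  PU: pen up
  LT 120: heading 336 -> 96
  FD 11: (1.532,-12.115) -> (0.382,-1.176) [heading=96, move]
  -- iteration 6/6 --
  PU: pen up
  LT 120: heading 96 -> 216
  FD 11: (0.382,-1.176) -> (-8.517,-7.641) [heading=216, move]
]
BK 18: (-8.517,-7.641) -> (6.045,2.939) [heading=216, move]
FD 20: (6.045,2.939) -> (-10.135,-8.817) [heading=216, move]
FD 6: (-10.135,-8.817) -> (-14.989,-12.343) [heading=216, move]
RT 60: heading 216 -> 156
Final: pos=(-14.989,-12.343), heading=156, 1 segment(s) drawn

Answer: -14.989 -12.343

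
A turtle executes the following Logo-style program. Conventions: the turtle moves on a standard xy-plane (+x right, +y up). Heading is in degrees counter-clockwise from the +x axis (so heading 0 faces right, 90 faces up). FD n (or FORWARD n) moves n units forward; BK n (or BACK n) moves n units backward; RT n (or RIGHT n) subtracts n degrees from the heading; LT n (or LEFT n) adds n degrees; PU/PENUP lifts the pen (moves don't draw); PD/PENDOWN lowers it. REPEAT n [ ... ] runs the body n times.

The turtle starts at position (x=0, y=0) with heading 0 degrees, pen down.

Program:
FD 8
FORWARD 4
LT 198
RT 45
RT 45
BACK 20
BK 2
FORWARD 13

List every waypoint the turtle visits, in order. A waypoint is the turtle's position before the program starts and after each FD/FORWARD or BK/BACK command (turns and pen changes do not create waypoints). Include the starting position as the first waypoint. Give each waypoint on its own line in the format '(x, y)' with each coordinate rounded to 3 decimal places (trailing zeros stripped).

Answer: (0, 0)
(8, 0)
(12, 0)
(18.18, -19.021)
(18.798, -20.923)
(14.781, -8.56)

Derivation:
Executing turtle program step by step:
Start: pos=(0,0), heading=0, pen down
FD 8: (0,0) -> (8,0) [heading=0, draw]
FD 4: (8,0) -> (12,0) [heading=0, draw]
LT 198: heading 0 -> 198
RT 45: heading 198 -> 153
RT 45: heading 153 -> 108
BK 20: (12,0) -> (18.18,-19.021) [heading=108, draw]
BK 2: (18.18,-19.021) -> (18.798,-20.923) [heading=108, draw]
FD 13: (18.798,-20.923) -> (14.781,-8.56) [heading=108, draw]
Final: pos=(14.781,-8.56), heading=108, 5 segment(s) drawn
Waypoints (6 total):
(0, 0)
(8, 0)
(12, 0)
(18.18, -19.021)
(18.798, -20.923)
(14.781, -8.56)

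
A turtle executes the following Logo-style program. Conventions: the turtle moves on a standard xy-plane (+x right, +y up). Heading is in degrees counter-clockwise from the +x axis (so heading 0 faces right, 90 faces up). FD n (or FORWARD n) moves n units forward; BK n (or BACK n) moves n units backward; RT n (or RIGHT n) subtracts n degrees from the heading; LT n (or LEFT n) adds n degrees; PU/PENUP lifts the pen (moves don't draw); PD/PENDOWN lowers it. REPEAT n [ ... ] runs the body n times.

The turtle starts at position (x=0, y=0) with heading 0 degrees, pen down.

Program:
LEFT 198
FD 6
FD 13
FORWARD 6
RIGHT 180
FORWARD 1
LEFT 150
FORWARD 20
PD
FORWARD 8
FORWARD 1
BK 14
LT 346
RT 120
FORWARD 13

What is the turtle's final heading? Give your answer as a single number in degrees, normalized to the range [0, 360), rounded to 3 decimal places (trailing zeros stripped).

Executing turtle program step by step:
Start: pos=(0,0), heading=0, pen down
LT 198: heading 0 -> 198
FD 6: (0,0) -> (-5.706,-1.854) [heading=198, draw]
FD 13: (-5.706,-1.854) -> (-18.07,-5.871) [heading=198, draw]
FD 6: (-18.07,-5.871) -> (-23.776,-7.725) [heading=198, draw]
RT 180: heading 198 -> 18
FD 1: (-23.776,-7.725) -> (-22.825,-7.416) [heading=18, draw]
LT 150: heading 18 -> 168
FD 20: (-22.825,-7.416) -> (-42.388,-3.258) [heading=168, draw]
PD: pen down
FD 8: (-42.388,-3.258) -> (-50.213,-1.595) [heading=168, draw]
FD 1: (-50.213,-1.595) -> (-51.192,-1.387) [heading=168, draw]
BK 14: (-51.192,-1.387) -> (-37.498,-4.298) [heading=168, draw]
LT 346: heading 168 -> 154
RT 120: heading 154 -> 34
FD 13: (-37.498,-4.298) -> (-26.72,2.972) [heading=34, draw]
Final: pos=(-26.72,2.972), heading=34, 9 segment(s) drawn

Answer: 34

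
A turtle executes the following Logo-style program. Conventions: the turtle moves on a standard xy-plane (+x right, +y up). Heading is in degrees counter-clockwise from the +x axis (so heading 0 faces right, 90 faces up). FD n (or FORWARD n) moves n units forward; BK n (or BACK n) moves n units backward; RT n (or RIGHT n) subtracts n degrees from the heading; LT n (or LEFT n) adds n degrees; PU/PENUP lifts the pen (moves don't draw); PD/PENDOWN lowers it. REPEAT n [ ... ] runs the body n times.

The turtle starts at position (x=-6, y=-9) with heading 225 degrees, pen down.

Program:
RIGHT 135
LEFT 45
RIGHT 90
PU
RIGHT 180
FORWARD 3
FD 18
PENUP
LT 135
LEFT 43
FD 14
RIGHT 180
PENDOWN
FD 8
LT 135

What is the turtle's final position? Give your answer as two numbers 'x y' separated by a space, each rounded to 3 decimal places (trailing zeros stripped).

Answer: -16.461 -19.757

Derivation:
Executing turtle program step by step:
Start: pos=(-6,-9), heading=225, pen down
RT 135: heading 225 -> 90
LT 45: heading 90 -> 135
RT 90: heading 135 -> 45
PU: pen up
RT 180: heading 45 -> 225
FD 3: (-6,-9) -> (-8.121,-11.121) [heading=225, move]
FD 18: (-8.121,-11.121) -> (-20.849,-23.849) [heading=225, move]
PU: pen up
LT 135: heading 225 -> 0
LT 43: heading 0 -> 43
FD 14: (-20.849,-23.849) -> (-10.61,-14.301) [heading=43, move]
RT 180: heading 43 -> 223
PD: pen down
FD 8: (-10.61,-14.301) -> (-16.461,-19.757) [heading=223, draw]
LT 135: heading 223 -> 358
Final: pos=(-16.461,-19.757), heading=358, 1 segment(s) drawn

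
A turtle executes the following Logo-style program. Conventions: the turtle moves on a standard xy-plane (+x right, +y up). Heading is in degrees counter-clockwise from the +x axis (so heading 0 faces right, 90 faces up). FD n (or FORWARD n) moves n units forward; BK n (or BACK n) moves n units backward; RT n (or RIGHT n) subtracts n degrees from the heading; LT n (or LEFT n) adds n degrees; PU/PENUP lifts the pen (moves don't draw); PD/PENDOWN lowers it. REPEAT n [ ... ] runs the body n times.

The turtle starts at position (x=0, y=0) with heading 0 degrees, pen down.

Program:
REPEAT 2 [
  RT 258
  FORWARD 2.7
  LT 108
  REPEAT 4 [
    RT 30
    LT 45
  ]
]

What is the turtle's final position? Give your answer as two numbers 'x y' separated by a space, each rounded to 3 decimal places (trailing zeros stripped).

Executing turtle program step by step:
Start: pos=(0,0), heading=0, pen down
REPEAT 2 [
  -- iteration 1/2 --
  RT 258: heading 0 -> 102
  FD 2.7: (0,0) -> (-0.561,2.641) [heading=102, draw]
  LT 108: heading 102 -> 210
  REPEAT 4 [
    -- iteration 1/4 --
    RT 30: heading 210 -> 180
    LT 45: heading 180 -> 225
    -- iteration 2/4 --
    RT 30: heading 225 -> 195
    LT 45: heading 195 -> 240
    -- iteration 3/4 --
    RT 30: heading 240 -> 210
    LT 45: heading 210 -> 255
    -- iteration 4/4 --
    RT 30: heading 255 -> 225
    LT 45: heading 225 -> 270
  ]
  -- iteration 2/2 --
  RT 258: heading 270 -> 12
  FD 2.7: (-0.561,2.641) -> (2.08,3.202) [heading=12, draw]
  LT 108: heading 12 -> 120
  REPEAT 4 [
    -- iteration 1/4 --
    RT 30: heading 120 -> 90
    LT 45: heading 90 -> 135
    -- iteration 2/4 --
    RT 30: heading 135 -> 105
    LT 45: heading 105 -> 150
    -- iteration 3/4 --
    RT 30: heading 150 -> 120
    LT 45: heading 120 -> 165
    -- iteration 4/4 --
    RT 30: heading 165 -> 135
    LT 45: heading 135 -> 180
  ]
]
Final: pos=(2.08,3.202), heading=180, 2 segment(s) drawn

Answer: 2.08 3.202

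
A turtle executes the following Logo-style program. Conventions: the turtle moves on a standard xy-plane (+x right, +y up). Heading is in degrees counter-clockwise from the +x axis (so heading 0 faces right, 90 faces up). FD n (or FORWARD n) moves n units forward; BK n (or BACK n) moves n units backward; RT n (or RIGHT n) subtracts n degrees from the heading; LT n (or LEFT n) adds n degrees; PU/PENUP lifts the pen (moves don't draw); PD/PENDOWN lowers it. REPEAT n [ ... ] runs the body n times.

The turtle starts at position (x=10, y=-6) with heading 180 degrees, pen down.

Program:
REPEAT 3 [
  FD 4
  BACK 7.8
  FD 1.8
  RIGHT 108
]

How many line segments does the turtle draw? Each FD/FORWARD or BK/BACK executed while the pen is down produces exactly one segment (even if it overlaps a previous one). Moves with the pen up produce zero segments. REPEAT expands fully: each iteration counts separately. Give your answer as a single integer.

Executing turtle program step by step:
Start: pos=(10,-6), heading=180, pen down
REPEAT 3 [
  -- iteration 1/3 --
  FD 4: (10,-6) -> (6,-6) [heading=180, draw]
  BK 7.8: (6,-6) -> (13.8,-6) [heading=180, draw]
  FD 1.8: (13.8,-6) -> (12,-6) [heading=180, draw]
  RT 108: heading 180 -> 72
  -- iteration 2/3 --
  FD 4: (12,-6) -> (13.236,-2.196) [heading=72, draw]
  BK 7.8: (13.236,-2.196) -> (10.826,-9.614) [heading=72, draw]
  FD 1.8: (10.826,-9.614) -> (11.382,-7.902) [heading=72, draw]
  RT 108: heading 72 -> 324
  -- iteration 3/3 --
  FD 4: (11.382,-7.902) -> (14.618,-10.253) [heading=324, draw]
  BK 7.8: (14.618,-10.253) -> (8.308,-5.669) [heading=324, draw]
  FD 1.8: (8.308,-5.669) -> (9.764,-6.727) [heading=324, draw]
  RT 108: heading 324 -> 216
]
Final: pos=(9.764,-6.727), heading=216, 9 segment(s) drawn
Segments drawn: 9

Answer: 9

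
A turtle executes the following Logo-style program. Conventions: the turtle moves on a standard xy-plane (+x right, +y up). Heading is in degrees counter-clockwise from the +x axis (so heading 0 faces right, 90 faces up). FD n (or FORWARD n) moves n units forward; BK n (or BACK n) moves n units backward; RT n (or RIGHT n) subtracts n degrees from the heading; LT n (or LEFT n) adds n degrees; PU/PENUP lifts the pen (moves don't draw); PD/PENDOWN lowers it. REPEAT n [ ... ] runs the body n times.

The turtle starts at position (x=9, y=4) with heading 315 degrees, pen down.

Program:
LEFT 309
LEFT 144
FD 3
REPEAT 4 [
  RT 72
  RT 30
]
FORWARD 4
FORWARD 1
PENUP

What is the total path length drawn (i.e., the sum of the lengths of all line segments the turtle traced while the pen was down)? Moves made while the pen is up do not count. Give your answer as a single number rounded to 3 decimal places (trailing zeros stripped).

Executing turtle program step by step:
Start: pos=(9,4), heading=315, pen down
LT 309: heading 315 -> 264
LT 144: heading 264 -> 48
FD 3: (9,4) -> (11.007,6.229) [heading=48, draw]
REPEAT 4 [
  -- iteration 1/4 --
  RT 72: heading 48 -> 336
  RT 30: heading 336 -> 306
  -- iteration 2/4 --
  RT 72: heading 306 -> 234
  RT 30: heading 234 -> 204
  -- iteration 3/4 --
  RT 72: heading 204 -> 132
  RT 30: heading 132 -> 102
  -- iteration 4/4 --
  RT 72: heading 102 -> 30
  RT 30: heading 30 -> 0
]
FD 4: (11.007,6.229) -> (15.007,6.229) [heading=0, draw]
FD 1: (15.007,6.229) -> (16.007,6.229) [heading=0, draw]
PU: pen up
Final: pos=(16.007,6.229), heading=0, 3 segment(s) drawn

Segment lengths:
  seg 1: (9,4) -> (11.007,6.229), length = 3
  seg 2: (11.007,6.229) -> (15.007,6.229), length = 4
  seg 3: (15.007,6.229) -> (16.007,6.229), length = 1
Total = 8

Answer: 8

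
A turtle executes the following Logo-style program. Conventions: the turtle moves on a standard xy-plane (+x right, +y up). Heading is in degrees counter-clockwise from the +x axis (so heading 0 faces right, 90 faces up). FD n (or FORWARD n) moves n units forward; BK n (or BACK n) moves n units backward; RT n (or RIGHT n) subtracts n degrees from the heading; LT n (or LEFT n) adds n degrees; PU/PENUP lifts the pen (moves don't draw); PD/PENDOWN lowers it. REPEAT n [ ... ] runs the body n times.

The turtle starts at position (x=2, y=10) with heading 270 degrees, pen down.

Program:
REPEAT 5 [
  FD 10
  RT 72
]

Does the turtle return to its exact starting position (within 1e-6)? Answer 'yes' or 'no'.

Answer: yes

Derivation:
Executing turtle program step by step:
Start: pos=(2,10), heading=270, pen down
REPEAT 5 [
  -- iteration 1/5 --
  FD 10: (2,10) -> (2,0) [heading=270, draw]
  RT 72: heading 270 -> 198
  -- iteration 2/5 --
  FD 10: (2,0) -> (-7.511,-3.09) [heading=198, draw]
  RT 72: heading 198 -> 126
  -- iteration 3/5 --
  FD 10: (-7.511,-3.09) -> (-13.388,5) [heading=126, draw]
  RT 72: heading 126 -> 54
  -- iteration 4/5 --
  FD 10: (-13.388,5) -> (-7.511,13.09) [heading=54, draw]
  RT 72: heading 54 -> 342
  -- iteration 5/5 --
  FD 10: (-7.511,13.09) -> (2,10) [heading=342, draw]
  RT 72: heading 342 -> 270
]
Final: pos=(2,10), heading=270, 5 segment(s) drawn

Start position: (2, 10)
Final position: (2, 10)
Distance = 0; < 1e-6 -> CLOSED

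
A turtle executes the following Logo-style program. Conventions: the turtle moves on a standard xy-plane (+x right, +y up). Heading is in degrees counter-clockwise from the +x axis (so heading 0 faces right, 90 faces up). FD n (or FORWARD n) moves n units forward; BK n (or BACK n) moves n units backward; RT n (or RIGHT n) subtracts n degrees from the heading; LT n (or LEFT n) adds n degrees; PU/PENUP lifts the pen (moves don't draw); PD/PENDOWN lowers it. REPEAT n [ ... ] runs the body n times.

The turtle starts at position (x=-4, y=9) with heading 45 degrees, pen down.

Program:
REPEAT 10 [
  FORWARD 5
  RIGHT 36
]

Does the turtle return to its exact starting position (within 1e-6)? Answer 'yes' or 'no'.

Answer: yes

Derivation:
Executing turtle program step by step:
Start: pos=(-4,9), heading=45, pen down
REPEAT 10 [
  -- iteration 1/10 --
  FD 5: (-4,9) -> (-0.464,12.536) [heading=45, draw]
  RT 36: heading 45 -> 9
  -- iteration 2/10 --
  FD 5: (-0.464,12.536) -> (4.474,13.318) [heading=9, draw]
  RT 36: heading 9 -> 333
  -- iteration 3/10 --
  FD 5: (4.474,13.318) -> (8.929,11.048) [heading=333, draw]
  RT 36: heading 333 -> 297
  -- iteration 4/10 --
  FD 5: (8.929,11.048) -> (11.199,6.593) [heading=297, draw]
  RT 36: heading 297 -> 261
  -- iteration 5/10 --
  FD 5: (11.199,6.593) -> (10.417,1.654) [heading=261, draw]
  RT 36: heading 261 -> 225
  -- iteration 6/10 --
  FD 5: (10.417,1.654) -> (6.881,-1.881) [heading=225, draw]
  RT 36: heading 225 -> 189
  -- iteration 7/10 --
  FD 5: (6.881,-1.881) -> (1.943,-2.663) [heading=189, draw]
  RT 36: heading 189 -> 153
  -- iteration 8/10 --
  FD 5: (1.943,-2.663) -> (-2.512,-0.393) [heading=153, draw]
  RT 36: heading 153 -> 117
  -- iteration 9/10 --
  FD 5: (-2.512,-0.393) -> (-4.782,4.062) [heading=117, draw]
  RT 36: heading 117 -> 81
  -- iteration 10/10 --
  FD 5: (-4.782,4.062) -> (-4,9) [heading=81, draw]
  RT 36: heading 81 -> 45
]
Final: pos=(-4,9), heading=45, 10 segment(s) drawn

Start position: (-4, 9)
Final position: (-4, 9)
Distance = 0; < 1e-6 -> CLOSED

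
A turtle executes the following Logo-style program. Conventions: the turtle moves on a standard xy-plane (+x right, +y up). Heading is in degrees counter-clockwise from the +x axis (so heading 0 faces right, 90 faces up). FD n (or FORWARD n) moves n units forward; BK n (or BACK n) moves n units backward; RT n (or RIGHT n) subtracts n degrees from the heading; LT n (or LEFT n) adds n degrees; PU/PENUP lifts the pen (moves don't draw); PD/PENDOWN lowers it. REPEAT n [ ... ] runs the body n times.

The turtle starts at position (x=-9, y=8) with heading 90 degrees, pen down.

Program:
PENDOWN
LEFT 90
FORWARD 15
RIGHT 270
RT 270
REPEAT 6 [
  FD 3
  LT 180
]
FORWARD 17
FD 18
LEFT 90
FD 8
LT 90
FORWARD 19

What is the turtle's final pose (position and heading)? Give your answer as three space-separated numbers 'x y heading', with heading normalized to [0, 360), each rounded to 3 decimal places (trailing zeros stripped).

Executing turtle program step by step:
Start: pos=(-9,8), heading=90, pen down
PD: pen down
LT 90: heading 90 -> 180
FD 15: (-9,8) -> (-24,8) [heading=180, draw]
RT 270: heading 180 -> 270
RT 270: heading 270 -> 0
REPEAT 6 [
  -- iteration 1/6 --
  FD 3: (-24,8) -> (-21,8) [heading=0, draw]
  LT 180: heading 0 -> 180
  -- iteration 2/6 --
  FD 3: (-21,8) -> (-24,8) [heading=180, draw]
  LT 180: heading 180 -> 0
  -- iteration 3/6 --
  FD 3: (-24,8) -> (-21,8) [heading=0, draw]
  LT 180: heading 0 -> 180
  -- iteration 4/6 --
  FD 3: (-21,8) -> (-24,8) [heading=180, draw]
  LT 180: heading 180 -> 0
  -- iteration 5/6 --
  FD 3: (-24,8) -> (-21,8) [heading=0, draw]
  LT 180: heading 0 -> 180
  -- iteration 6/6 --
  FD 3: (-21,8) -> (-24,8) [heading=180, draw]
  LT 180: heading 180 -> 0
]
FD 17: (-24,8) -> (-7,8) [heading=0, draw]
FD 18: (-7,8) -> (11,8) [heading=0, draw]
LT 90: heading 0 -> 90
FD 8: (11,8) -> (11,16) [heading=90, draw]
LT 90: heading 90 -> 180
FD 19: (11,16) -> (-8,16) [heading=180, draw]
Final: pos=(-8,16), heading=180, 11 segment(s) drawn

Answer: -8 16 180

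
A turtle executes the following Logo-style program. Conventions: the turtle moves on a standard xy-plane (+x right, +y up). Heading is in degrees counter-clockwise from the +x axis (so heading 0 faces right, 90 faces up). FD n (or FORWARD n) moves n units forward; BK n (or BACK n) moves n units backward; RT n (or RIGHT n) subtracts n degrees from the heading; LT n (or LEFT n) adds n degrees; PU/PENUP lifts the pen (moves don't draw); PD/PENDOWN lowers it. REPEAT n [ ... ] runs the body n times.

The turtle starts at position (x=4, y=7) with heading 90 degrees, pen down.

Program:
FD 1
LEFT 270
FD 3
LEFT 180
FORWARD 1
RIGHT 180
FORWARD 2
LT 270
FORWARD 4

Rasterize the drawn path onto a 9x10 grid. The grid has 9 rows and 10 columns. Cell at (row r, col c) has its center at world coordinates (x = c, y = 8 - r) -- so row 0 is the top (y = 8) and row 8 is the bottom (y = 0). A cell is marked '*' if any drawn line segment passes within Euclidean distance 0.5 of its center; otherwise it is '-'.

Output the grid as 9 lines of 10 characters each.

Answer: ----*****-
----*---*-
--------*-
--------*-
--------*-
----------
----------
----------
----------

Derivation:
Segment 0: (4,7) -> (4,8)
Segment 1: (4,8) -> (7,8)
Segment 2: (7,8) -> (6,8)
Segment 3: (6,8) -> (8,8)
Segment 4: (8,8) -> (8,4)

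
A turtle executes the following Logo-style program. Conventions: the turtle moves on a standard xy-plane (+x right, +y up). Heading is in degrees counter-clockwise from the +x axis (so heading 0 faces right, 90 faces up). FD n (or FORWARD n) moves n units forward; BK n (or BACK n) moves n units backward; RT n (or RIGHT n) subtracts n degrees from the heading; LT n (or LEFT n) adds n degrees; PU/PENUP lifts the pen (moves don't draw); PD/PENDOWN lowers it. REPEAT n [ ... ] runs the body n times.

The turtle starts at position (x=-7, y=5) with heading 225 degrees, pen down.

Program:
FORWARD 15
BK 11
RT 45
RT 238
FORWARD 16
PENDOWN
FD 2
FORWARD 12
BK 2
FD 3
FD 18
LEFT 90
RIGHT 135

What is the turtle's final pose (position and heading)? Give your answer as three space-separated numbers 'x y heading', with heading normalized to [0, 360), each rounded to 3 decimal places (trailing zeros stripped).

Answer: 16.138 -39.383 257

Derivation:
Executing turtle program step by step:
Start: pos=(-7,5), heading=225, pen down
FD 15: (-7,5) -> (-17.607,-5.607) [heading=225, draw]
BK 11: (-17.607,-5.607) -> (-9.828,2.172) [heading=225, draw]
RT 45: heading 225 -> 180
RT 238: heading 180 -> 302
FD 16: (-9.828,2.172) -> (-1.35,-11.397) [heading=302, draw]
PD: pen down
FD 2: (-1.35,-11.397) -> (-0.29,-13.093) [heading=302, draw]
FD 12: (-0.29,-13.093) -> (6.069,-23.27) [heading=302, draw]
BK 2: (6.069,-23.27) -> (5.009,-21.574) [heading=302, draw]
FD 3: (5.009,-21.574) -> (6.599,-24.118) [heading=302, draw]
FD 18: (6.599,-24.118) -> (16.138,-39.383) [heading=302, draw]
LT 90: heading 302 -> 32
RT 135: heading 32 -> 257
Final: pos=(16.138,-39.383), heading=257, 8 segment(s) drawn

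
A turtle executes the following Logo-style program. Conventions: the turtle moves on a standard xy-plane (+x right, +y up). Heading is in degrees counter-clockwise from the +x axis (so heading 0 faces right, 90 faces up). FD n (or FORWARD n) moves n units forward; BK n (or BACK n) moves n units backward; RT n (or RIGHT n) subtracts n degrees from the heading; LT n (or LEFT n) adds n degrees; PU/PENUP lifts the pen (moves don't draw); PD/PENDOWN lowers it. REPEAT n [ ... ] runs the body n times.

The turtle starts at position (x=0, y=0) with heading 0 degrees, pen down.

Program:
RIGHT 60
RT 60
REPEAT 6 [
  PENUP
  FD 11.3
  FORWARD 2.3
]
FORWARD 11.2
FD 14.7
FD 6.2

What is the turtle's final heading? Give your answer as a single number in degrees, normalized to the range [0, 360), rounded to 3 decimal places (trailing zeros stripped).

Executing turtle program step by step:
Start: pos=(0,0), heading=0, pen down
RT 60: heading 0 -> 300
RT 60: heading 300 -> 240
REPEAT 6 [
  -- iteration 1/6 --
  PU: pen up
  FD 11.3: (0,0) -> (-5.65,-9.786) [heading=240, move]
  FD 2.3: (-5.65,-9.786) -> (-6.8,-11.778) [heading=240, move]
  -- iteration 2/6 --
  PU: pen up
  FD 11.3: (-6.8,-11.778) -> (-12.45,-21.564) [heading=240, move]
  FD 2.3: (-12.45,-21.564) -> (-13.6,-23.556) [heading=240, move]
  -- iteration 3/6 --
  PU: pen up
  FD 11.3: (-13.6,-23.556) -> (-19.25,-33.342) [heading=240, move]
  FD 2.3: (-19.25,-33.342) -> (-20.4,-35.334) [heading=240, move]
  -- iteration 4/6 --
  PU: pen up
  FD 11.3: (-20.4,-35.334) -> (-26.05,-45.12) [heading=240, move]
  FD 2.3: (-26.05,-45.12) -> (-27.2,-47.112) [heading=240, move]
  -- iteration 5/6 --
  PU: pen up
  FD 11.3: (-27.2,-47.112) -> (-32.85,-56.898) [heading=240, move]
  FD 2.3: (-32.85,-56.898) -> (-34,-58.89) [heading=240, move]
  -- iteration 6/6 --
  PU: pen up
  FD 11.3: (-34,-58.89) -> (-39.65,-68.676) [heading=240, move]
  FD 2.3: (-39.65,-68.676) -> (-40.8,-70.668) [heading=240, move]
]
FD 11.2: (-40.8,-70.668) -> (-46.4,-80.367) [heading=240, move]
FD 14.7: (-46.4,-80.367) -> (-53.75,-93.098) [heading=240, move]
FD 6.2: (-53.75,-93.098) -> (-56.85,-98.467) [heading=240, move]
Final: pos=(-56.85,-98.467), heading=240, 0 segment(s) drawn

Answer: 240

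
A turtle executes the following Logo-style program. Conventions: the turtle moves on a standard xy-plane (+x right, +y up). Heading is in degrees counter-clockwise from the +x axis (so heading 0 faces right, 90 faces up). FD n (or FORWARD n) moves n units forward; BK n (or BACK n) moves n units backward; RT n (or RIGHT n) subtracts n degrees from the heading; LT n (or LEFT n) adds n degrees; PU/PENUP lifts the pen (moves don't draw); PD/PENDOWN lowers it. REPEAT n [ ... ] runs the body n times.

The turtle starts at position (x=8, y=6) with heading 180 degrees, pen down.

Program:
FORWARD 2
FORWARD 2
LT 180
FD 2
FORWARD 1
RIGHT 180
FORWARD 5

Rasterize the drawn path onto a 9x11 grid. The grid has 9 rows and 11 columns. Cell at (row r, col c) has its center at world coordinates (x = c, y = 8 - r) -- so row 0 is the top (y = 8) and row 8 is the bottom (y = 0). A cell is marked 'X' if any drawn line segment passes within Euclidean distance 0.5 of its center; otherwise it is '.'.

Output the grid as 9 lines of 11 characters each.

Segment 0: (8,6) -> (6,6)
Segment 1: (6,6) -> (4,6)
Segment 2: (4,6) -> (6,6)
Segment 3: (6,6) -> (7,6)
Segment 4: (7,6) -> (2,6)

Answer: ...........
...........
..XXXXXXX..
...........
...........
...........
...........
...........
...........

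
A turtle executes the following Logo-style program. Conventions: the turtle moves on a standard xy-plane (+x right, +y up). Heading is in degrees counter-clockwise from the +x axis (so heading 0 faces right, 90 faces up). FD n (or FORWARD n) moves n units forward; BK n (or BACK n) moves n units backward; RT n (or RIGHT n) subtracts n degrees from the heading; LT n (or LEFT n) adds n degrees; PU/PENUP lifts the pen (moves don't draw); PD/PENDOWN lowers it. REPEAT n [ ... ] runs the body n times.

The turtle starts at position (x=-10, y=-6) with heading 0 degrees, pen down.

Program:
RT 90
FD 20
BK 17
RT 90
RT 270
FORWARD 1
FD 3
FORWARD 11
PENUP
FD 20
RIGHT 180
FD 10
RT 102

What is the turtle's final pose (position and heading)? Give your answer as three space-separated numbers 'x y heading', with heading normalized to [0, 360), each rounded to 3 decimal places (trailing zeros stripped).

Answer: -10 -34 348

Derivation:
Executing turtle program step by step:
Start: pos=(-10,-6), heading=0, pen down
RT 90: heading 0 -> 270
FD 20: (-10,-6) -> (-10,-26) [heading=270, draw]
BK 17: (-10,-26) -> (-10,-9) [heading=270, draw]
RT 90: heading 270 -> 180
RT 270: heading 180 -> 270
FD 1: (-10,-9) -> (-10,-10) [heading=270, draw]
FD 3: (-10,-10) -> (-10,-13) [heading=270, draw]
FD 11: (-10,-13) -> (-10,-24) [heading=270, draw]
PU: pen up
FD 20: (-10,-24) -> (-10,-44) [heading=270, move]
RT 180: heading 270 -> 90
FD 10: (-10,-44) -> (-10,-34) [heading=90, move]
RT 102: heading 90 -> 348
Final: pos=(-10,-34), heading=348, 5 segment(s) drawn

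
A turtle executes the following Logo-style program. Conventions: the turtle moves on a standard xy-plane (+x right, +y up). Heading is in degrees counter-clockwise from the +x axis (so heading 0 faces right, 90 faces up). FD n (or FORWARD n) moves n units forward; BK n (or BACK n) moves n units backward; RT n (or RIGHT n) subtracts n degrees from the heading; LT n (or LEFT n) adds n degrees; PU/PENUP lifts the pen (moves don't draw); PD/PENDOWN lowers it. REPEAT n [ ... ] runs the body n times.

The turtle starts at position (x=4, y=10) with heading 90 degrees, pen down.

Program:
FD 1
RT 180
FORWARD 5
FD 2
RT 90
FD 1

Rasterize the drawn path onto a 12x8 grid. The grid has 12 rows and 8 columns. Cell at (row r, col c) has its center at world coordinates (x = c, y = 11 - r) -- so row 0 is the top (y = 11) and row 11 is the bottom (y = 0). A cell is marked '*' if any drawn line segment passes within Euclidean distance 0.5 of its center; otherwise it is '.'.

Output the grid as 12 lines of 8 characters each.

Answer: ....*...
....*...
....*...
....*...
....*...
....*...
....*...
...**...
........
........
........
........

Derivation:
Segment 0: (4,10) -> (4,11)
Segment 1: (4,11) -> (4,6)
Segment 2: (4,6) -> (4,4)
Segment 3: (4,4) -> (3,4)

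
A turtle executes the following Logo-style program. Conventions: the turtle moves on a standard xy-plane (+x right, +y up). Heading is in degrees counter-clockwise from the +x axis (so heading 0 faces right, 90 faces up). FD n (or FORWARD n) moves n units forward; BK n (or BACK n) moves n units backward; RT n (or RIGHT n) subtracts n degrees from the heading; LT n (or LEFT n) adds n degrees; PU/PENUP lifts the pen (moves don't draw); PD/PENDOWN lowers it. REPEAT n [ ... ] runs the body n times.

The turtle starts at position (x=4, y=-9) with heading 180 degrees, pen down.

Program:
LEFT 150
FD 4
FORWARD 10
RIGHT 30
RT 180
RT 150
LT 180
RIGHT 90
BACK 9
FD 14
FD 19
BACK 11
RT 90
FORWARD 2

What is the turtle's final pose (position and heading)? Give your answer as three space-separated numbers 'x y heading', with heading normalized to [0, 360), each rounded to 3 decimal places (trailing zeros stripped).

Executing turtle program step by step:
Start: pos=(4,-9), heading=180, pen down
LT 150: heading 180 -> 330
FD 4: (4,-9) -> (7.464,-11) [heading=330, draw]
FD 10: (7.464,-11) -> (16.124,-16) [heading=330, draw]
RT 30: heading 330 -> 300
RT 180: heading 300 -> 120
RT 150: heading 120 -> 330
LT 180: heading 330 -> 150
RT 90: heading 150 -> 60
BK 9: (16.124,-16) -> (11.624,-23.794) [heading=60, draw]
FD 14: (11.624,-23.794) -> (18.624,-11.67) [heading=60, draw]
FD 19: (18.624,-11.67) -> (28.124,4.785) [heading=60, draw]
BK 11: (28.124,4.785) -> (22.624,-4.742) [heading=60, draw]
RT 90: heading 60 -> 330
FD 2: (22.624,-4.742) -> (24.356,-5.742) [heading=330, draw]
Final: pos=(24.356,-5.742), heading=330, 7 segment(s) drawn

Answer: 24.356 -5.742 330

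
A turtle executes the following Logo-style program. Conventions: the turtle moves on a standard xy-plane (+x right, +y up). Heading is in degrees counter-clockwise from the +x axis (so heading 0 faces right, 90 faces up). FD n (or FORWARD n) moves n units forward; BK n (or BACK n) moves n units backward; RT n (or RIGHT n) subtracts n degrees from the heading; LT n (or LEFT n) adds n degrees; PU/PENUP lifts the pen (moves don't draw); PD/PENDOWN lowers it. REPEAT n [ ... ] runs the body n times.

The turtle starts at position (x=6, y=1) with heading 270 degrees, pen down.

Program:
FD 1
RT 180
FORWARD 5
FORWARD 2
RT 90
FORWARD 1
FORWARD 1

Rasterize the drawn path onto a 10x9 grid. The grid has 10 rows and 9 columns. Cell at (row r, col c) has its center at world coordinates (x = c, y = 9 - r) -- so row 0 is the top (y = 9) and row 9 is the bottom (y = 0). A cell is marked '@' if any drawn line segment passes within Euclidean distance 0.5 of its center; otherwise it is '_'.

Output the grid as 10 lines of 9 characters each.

Segment 0: (6,1) -> (6,0)
Segment 1: (6,0) -> (6,5)
Segment 2: (6,5) -> (6,7)
Segment 3: (6,7) -> (7,7)
Segment 4: (7,7) -> (8,7)

Answer: _________
_________
______@@@
______@__
______@__
______@__
______@__
______@__
______@__
______@__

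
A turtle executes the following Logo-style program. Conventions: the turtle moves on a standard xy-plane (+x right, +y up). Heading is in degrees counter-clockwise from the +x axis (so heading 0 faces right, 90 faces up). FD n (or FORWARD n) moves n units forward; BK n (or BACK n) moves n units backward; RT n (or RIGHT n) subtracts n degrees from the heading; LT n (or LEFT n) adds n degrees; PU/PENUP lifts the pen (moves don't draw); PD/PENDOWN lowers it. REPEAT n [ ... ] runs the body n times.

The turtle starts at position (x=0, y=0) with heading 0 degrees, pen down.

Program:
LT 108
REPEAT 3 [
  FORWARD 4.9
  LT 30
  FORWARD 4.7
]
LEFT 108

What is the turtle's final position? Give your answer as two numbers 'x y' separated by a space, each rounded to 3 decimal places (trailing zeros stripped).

Answer: -22.509 11.627

Derivation:
Executing turtle program step by step:
Start: pos=(0,0), heading=0, pen down
LT 108: heading 0 -> 108
REPEAT 3 [
  -- iteration 1/3 --
  FD 4.9: (0,0) -> (-1.514,4.66) [heading=108, draw]
  LT 30: heading 108 -> 138
  FD 4.7: (-1.514,4.66) -> (-5.007,7.805) [heading=138, draw]
  -- iteration 2/3 --
  FD 4.9: (-5.007,7.805) -> (-8.648,11.084) [heading=138, draw]
  LT 30: heading 138 -> 168
  FD 4.7: (-8.648,11.084) -> (-13.246,12.061) [heading=168, draw]
  -- iteration 3/3 --
  FD 4.9: (-13.246,12.061) -> (-18.039,13.08) [heading=168, draw]
  LT 30: heading 168 -> 198
  FD 4.7: (-18.039,13.08) -> (-22.509,11.627) [heading=198, draw]
]
LT 108: heading 198 -> 306
Final: pos=(-22.509,11.627), heading=306, 6 segment(s) drawn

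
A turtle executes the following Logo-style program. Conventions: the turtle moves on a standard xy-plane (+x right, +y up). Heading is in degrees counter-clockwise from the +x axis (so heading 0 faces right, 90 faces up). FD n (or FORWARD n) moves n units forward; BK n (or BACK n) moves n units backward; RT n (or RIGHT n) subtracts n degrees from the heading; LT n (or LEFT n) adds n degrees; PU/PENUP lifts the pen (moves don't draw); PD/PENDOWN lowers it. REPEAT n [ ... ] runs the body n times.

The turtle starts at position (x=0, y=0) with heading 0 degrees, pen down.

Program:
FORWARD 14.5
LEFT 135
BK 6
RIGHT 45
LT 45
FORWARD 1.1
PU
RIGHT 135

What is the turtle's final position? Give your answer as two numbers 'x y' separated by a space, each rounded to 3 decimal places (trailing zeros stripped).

Answer: 17.965 -3.465

Derivation:
Executing turtle program step by step:
Start: pos=(0,0), heading=0, pen down
FD 14.5: (0,0) -> (14.5,0) [heading=0, draw]
LT 135: heading 0 -> 135
BK 6: (14.5,0) -> (18.743,-4.243) [heading=135, draw]
RT 45: heading 135 -> 90
LT 45: heading 90 -> 135
FD 1.1: (18.743,-4.243) -> (17.965,-3.465) [heading=135, draw]
PU: pen up
RT 135: heading 135 -> 0
Final: pos=(17.965,-3.465), heading=0, 3 segment(s) drawn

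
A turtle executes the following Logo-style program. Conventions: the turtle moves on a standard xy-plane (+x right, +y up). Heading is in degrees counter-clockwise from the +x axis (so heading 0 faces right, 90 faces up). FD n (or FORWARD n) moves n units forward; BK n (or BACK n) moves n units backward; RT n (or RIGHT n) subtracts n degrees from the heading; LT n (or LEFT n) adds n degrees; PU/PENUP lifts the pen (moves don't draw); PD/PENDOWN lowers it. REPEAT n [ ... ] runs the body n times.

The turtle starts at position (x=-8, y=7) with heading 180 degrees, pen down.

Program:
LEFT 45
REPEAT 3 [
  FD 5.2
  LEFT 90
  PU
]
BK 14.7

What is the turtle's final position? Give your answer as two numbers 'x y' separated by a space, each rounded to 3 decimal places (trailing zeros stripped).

Answer: 6.071 -7.071

Derivation:
Executing turtle program step by step:
Start: pos=(-8,7), heading=180, pen down
LT 45: heading 180 -> 225
REPEAT 3 [
  -- iteration 1/3 --
  FD 5.2: (-8,7) -> (-11.677,3.323) [heading=225, draw]
  LT 90: heading 225 -> 315
  PU: pen up
  -- iteration 2/3 --
  FD 5.2: (-11.677,3.323) -> (-8,-0.354) [heading=315, move]
  LT 90: heading 315 -> 45
  PU: pen up
  -- iteration 3/3 --
  FD 5.2: (-8,-0.354) -> (-4.323,3.323) [heading=45, move]
  LT 90: heading 45 -> 135
  PU: pen up
]
BK 14.7: (-4.323,3.323) -> (6.071,-7.071) [heading=135, move]
Final: pos=(6.071,-7.071), heading=135, 1 segment(s) drawn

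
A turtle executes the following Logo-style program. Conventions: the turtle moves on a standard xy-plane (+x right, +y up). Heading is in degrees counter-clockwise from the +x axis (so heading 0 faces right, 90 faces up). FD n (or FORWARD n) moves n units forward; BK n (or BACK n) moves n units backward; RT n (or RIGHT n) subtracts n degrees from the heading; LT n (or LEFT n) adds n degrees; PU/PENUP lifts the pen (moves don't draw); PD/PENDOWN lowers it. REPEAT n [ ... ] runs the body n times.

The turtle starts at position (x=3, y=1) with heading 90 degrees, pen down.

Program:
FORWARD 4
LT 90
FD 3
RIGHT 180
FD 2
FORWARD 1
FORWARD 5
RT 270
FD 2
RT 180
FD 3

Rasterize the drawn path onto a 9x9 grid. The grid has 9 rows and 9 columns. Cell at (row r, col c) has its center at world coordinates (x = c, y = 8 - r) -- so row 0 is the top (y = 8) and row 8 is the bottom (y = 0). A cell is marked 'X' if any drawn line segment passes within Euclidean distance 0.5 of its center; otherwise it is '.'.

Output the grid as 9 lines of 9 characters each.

Answer: .........
........X
........X
XXXXXXXXX
...X....X
...X.....
...X.....
...X.....
.........

Derivation:
Segment 0: (3,1) -> (3,5)
Segment 1: (3,5) -> (0,5)
Segment 2: (0,5) -> (2,5)
Segment 3: (2,5) -> (3,5)
Segment 4: (3,5) -> (8,5)
Segment 5: (8,5) -> (8,7)
Segment 6: (8,7) -> (8,4)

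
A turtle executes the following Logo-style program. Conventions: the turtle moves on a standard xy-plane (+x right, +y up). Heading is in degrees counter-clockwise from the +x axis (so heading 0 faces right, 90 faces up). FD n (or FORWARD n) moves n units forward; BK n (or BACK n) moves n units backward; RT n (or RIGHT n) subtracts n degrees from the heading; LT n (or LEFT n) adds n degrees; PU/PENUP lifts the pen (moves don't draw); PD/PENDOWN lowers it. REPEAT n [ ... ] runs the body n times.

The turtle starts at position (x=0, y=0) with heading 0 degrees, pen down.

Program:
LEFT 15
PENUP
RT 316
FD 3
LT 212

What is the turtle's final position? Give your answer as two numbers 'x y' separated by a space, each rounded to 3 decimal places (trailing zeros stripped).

Executing turtle program step by step:
Start: pos=(0,0), heading=0, pen down
LT 15: heading 0 -> 15
PU: pen up
RT 316: heading 15 -> 59
FD 3: (0,0) -> (1.545,2.572) [heading=59, move]
LT 212: heading 59 -> 271
Final: pos=(1.545,2.572), heading=271, 0 segment(s) drawn

Answer: 1.545 2.572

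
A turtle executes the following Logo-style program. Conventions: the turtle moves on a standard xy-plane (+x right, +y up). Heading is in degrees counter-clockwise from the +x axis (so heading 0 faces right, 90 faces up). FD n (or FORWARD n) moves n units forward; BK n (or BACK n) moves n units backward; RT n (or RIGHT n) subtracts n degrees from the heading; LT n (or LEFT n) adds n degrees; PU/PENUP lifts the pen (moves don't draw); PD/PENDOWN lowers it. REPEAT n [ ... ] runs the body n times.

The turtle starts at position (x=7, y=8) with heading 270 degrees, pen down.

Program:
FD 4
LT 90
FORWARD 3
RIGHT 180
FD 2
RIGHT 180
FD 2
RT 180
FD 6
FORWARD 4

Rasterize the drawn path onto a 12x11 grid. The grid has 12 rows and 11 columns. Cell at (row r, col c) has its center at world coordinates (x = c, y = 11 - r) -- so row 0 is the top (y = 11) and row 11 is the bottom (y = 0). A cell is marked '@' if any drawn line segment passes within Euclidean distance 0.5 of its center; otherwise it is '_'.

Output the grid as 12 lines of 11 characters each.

Answer: ___________
___________
___________
_______@___
_______@___
_______@___
_______@___
@@@@@@@@@@@
___________
___________
___________
___________

Derivation:
Segment 0: (7,8) -> (7,4)
Segment 1: (7,4) -> (10,4)
Segment 2: (10,4) -> (8,4)
Segment 3: (8,4) -> (10,4)
Segment 4: (10,4) -> (4,4)
Segment 5: (4,4) -> (0,4)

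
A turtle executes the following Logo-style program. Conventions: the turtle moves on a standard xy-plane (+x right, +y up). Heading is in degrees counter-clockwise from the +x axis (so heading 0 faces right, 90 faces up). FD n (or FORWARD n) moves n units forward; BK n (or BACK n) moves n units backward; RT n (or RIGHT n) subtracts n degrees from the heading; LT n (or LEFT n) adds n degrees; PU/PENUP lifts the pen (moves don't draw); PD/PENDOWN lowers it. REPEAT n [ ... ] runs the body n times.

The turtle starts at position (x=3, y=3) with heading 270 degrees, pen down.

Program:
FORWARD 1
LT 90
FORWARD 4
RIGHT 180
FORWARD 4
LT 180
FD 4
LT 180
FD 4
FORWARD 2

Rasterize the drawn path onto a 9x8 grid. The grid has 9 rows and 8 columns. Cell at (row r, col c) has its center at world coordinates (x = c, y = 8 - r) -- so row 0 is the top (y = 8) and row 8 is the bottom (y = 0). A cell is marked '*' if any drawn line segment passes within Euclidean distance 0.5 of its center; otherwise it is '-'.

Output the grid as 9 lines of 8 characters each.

Segment 0: (3,3) -> (3,2)
Segment 1: (3,2) -> (7,2)
Segment 2: (7,2) -> (3,2)
Segment 3: (3,2) -> (7,2)
Segment 4: (7,2) -> (3,2)
Segment 5: (3,2) -> (1,2)

Answer: --------
--------
--------
--------
--------
---*----
-*******
--------
--------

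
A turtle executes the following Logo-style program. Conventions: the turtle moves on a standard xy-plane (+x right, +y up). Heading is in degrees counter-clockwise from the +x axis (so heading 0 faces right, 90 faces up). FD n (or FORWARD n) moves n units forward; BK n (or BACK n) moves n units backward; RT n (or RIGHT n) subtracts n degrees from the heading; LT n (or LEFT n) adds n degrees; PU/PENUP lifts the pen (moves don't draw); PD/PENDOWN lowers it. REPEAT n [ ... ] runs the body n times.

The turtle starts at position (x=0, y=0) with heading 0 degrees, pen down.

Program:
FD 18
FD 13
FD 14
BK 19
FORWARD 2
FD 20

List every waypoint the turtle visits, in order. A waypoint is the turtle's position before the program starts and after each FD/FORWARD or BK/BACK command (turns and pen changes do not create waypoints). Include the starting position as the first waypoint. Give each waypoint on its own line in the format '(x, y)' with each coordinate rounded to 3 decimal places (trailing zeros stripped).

Executing turtle program step by step:
Start: pos=(0,0), heading=0, pen down
FD 18: (0,0) -> (18,0) [heading=0, draw]
FD 13: (18,0) -> (31,0) [heading=0, draw]
FD 14: (31,0) -> (45,0) [heading=0, draw]
BK 19: (45,0) -> (26,0) [heading=0, draw]
FD 2: (26,0) -> (28,0) [heading=0, draw]
FD 20: (28,0) -> (48,0) [heading=0, draw]
Final: pos=(48,0), heading=0, 6 segment(s) drawn
Waypoints (7 total):
(0, 0)
(18, 0)
(31, 0)
(45, 0)
(26, 0)
(28, 0)
(48, 0)

Answer: (0, 0)
(18, 0)
(31, 0)
(45, 0)
(26, 0)
(28, 0)
(48, 0)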